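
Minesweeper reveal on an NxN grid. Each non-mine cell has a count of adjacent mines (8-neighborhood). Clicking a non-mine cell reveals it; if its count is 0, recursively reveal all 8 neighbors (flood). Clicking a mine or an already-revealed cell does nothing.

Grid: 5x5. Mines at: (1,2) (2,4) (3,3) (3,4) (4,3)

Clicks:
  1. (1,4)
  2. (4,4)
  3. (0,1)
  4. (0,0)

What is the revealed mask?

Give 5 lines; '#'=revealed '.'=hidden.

Click 1 (1,4) count=1: revealed 1 new [(1,4)] -> total=1
Click 2 (4,4) count=3: revealed 1 new [(4,4)] -> total=2
Click 3 (0,1) count=1: revealed 1 new [(0,1)] -> total=3
Click 4 (0,0) count=0: revealed 12 new [(0,0) (1,0) (1,1) (2,0) (2,1) (2,2) (3,0) (3,1) (3,2) (4,0) (4,1) (4,2)] -> total=15

Answer: ##...
##..#
###..
###..
###.#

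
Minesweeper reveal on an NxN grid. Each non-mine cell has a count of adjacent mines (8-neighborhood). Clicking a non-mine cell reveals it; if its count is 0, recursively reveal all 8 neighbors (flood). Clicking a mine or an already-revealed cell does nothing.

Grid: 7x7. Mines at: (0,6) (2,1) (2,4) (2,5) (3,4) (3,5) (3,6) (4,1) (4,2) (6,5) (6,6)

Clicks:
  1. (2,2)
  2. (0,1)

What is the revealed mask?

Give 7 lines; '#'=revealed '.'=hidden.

Click 1 (2,2) count=1: revealed 1 new [(2,2)] -> total=1
Click 2 (0,1) count=0: revealed 12 new [(0,0) (0,1) (0,2) (0,3) (0,4) (0,5) (1,0) (1,1) (1,2) (1,3) (1,4) (1,5)] -> total=13

Answer: ######.
######.
..#....
.......
.......
.......
.......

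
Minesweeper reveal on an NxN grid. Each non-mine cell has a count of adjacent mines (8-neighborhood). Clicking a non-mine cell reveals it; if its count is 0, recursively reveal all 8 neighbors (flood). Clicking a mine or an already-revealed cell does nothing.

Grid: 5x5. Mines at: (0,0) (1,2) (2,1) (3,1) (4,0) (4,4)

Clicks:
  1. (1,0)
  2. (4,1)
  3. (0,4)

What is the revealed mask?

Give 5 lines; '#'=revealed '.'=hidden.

Answer: ...##
#..##
...##
...##
.#...

Derivation:
Click 1 (1,0) count=2: revealed 1 new [(1,0)] -> total=1
Click 2 (4,1) count=2: revealed 1 new [(4,1)] -> total=2
Click 3 (0,4) count=0: revealed 8 new [(0,3) (0,4) (1,3) (1,4) (2,3) (2,4) (3,3) (3,4)] -> total=10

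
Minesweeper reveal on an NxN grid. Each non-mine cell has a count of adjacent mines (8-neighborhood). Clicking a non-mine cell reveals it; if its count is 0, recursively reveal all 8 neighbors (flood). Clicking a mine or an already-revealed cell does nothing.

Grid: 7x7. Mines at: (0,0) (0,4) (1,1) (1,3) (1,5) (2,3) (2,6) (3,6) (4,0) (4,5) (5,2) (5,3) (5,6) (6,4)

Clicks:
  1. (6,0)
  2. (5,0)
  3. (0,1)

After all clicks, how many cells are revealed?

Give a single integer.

Answer: 5

Derivation:
Click 1 (6,0) count=0: revealed 4 new [(5,0) (5,1) (6,0) (6,1)] -> total=4
Click 2 (5,0) count=1: revealed 0 new [(none)] -> total=4
Click 3 (0,1) count=2: revealed 1 new [(0,1)] -> total=5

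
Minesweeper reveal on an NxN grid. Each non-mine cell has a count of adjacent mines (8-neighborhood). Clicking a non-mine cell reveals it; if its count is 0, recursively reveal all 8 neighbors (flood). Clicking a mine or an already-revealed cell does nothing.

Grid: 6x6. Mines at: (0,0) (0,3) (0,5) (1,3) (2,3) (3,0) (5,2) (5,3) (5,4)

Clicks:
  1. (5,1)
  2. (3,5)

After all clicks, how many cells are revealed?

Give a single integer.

Click 1 (5,1) count=1: revealed 1 new [(5,1)] -> total=1
Click 2 (3,5) count=0: revealed 8 new [(1,4) (1,5) (2,4) (2,5) (3,4) (3,5) (4,4) (4,5)] -> total=9

Answer: 9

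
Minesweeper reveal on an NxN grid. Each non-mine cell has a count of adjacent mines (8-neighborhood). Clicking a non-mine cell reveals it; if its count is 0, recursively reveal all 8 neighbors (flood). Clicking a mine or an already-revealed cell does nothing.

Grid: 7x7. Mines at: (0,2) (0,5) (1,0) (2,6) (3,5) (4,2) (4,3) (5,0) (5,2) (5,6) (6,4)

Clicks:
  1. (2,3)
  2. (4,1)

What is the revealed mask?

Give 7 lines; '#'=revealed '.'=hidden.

Click 1 (2,3) count=0: revealed 12 new [(1,1) (1,2) (1,3) (1,4) (2,1) (2,2) (2,3) (2,4) (3,1) (3,2) (3,3) (3,4)] -> total=12
Click 2 (4,1) count=3: revealed 1 new [(4,1)] -> total=13

Answer: .......
.####..
.####..
.####..
.#.....
.......
.......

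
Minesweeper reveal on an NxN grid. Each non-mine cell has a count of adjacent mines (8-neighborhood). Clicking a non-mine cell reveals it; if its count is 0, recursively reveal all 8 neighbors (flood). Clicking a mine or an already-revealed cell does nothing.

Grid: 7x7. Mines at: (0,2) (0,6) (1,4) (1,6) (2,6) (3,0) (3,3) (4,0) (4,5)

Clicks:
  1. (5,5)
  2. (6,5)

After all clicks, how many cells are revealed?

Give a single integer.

Answer: 18

Derivation:
Click 1 (5,5) count=1: revealed 1 new [(5,5)] -> total=1
Click 2 (6,5) count=0: revealed 17 new [(4,1) (4,2) (4,3) (4,4) (5,0) (5,1) (5,2) (5,3) (5,4) (5,6) (6,0) (6,1) (6,2) (6,3) (6,4) (6,5) (6,6)] -> total=18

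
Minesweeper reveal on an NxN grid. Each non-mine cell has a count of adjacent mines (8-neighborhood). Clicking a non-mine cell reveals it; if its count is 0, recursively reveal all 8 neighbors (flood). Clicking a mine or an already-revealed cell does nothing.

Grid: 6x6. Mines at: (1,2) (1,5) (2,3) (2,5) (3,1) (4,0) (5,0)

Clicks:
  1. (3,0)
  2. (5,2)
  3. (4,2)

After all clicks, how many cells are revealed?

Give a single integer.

Click 1 (3,0) count=2: revealed 1 new [(3,0)] -> total=1
Click 2 (5,2) count=0: revealed 14 new [(3,2) (3,3) (3,4) (3,5) (4,1) (4,2) (4,3) (4,4) (4,5) (5,1) (5,2) (5,3) (5,4) (5,5)] -> total=15
Click 3 (4,2) count=1: revealed 0 new [(none)] -> total=15

Answer: 15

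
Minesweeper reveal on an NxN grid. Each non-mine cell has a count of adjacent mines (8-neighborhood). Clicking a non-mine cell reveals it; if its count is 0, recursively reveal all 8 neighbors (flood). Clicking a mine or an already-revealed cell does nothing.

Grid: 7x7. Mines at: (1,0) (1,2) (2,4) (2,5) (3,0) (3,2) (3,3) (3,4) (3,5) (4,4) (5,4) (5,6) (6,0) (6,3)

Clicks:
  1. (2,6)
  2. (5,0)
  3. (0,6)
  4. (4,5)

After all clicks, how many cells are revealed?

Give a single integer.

Answer: 11

Derivation:
Click 1 (2,6) count=2: revealed 1 new [(2,6)] -> total=1
Click 2 (5,0) count=1: revealed 1 new [(5,0)] -> total=2
Click 3 (0,6) count=0: revealed 8 new [(0,3) (0,4) (0,5) (0,6) (1,3) (1,4) (1,5) (1,6)] -> total=10
Click 4 (4,5) count=5: revealed 1 new [(4,5)] -> total=11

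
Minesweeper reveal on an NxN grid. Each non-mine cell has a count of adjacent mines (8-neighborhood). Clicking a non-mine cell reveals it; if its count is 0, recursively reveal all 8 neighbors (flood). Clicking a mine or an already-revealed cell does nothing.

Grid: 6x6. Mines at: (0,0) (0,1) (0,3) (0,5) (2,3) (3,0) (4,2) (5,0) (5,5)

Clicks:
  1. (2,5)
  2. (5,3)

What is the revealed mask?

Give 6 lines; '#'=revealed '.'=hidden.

Answer: ......
....##
....##
....##
....##
...#..

Derivation:
Click 1 (2,5) count=0: revealed 8 new [(1,4) (1,5) (2,4) (2,5) (3,4) (3,5) (4,4) (4,5)] -> total=8
Click 2 (5,3) count=1: revealed 1 new [(5,3)] -> total=9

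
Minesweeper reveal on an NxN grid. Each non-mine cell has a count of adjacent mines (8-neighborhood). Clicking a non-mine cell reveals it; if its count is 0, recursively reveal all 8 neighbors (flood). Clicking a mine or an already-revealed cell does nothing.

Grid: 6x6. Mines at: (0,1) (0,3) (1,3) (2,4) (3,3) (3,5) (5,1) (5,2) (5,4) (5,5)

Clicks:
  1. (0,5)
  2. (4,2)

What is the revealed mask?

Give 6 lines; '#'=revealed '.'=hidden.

Answer: ....##
....##
......
......
..#...
......

Derivation:
Click 1 (0,5) count=0: revealed 4 new [(0,4) (0,5) (1,4) (1,5)] -> total=4
Click 2 (4,2) count=3: revealed 1 new [(4,2)] -> total=5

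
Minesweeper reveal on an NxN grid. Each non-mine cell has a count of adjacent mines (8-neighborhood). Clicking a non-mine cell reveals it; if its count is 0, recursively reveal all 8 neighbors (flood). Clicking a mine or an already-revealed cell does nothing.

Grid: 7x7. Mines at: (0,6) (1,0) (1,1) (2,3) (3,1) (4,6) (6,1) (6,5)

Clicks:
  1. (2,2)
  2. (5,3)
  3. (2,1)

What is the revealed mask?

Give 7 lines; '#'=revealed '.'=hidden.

Answer: .......
.......
.##....
..####.
..####.
..####.
..###..

Derivation:
Click 1 (2,2) count=3: revealed 1 new [(2,2)] -> total=1
Click 2 (5,3) count=0: revealed 15 new [(3,2) (3,3) (3,4) (3,5) (4,2) (4,3) (4,4) (4,5) (5,2) (5,3) (5,4) (5,5) (6,2) (6,3) (6,4)] -> total=16
Click 3 (2,1) count=3: revealed 1 new [(2,1)] -> total=17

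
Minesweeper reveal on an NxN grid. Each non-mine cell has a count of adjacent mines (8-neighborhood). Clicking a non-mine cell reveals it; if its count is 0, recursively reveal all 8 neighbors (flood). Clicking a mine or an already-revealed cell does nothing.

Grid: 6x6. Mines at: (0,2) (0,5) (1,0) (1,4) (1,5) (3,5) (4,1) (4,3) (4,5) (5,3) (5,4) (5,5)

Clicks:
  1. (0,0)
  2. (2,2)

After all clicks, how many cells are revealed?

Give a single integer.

Click 1 (0,0) count=1: revealed 1 new [(0,0)] -> total=1
Click 2 (2,2) count=0: revealed 9 new [(1,1) (1,2) (1,3) (2,1) (2,2) (2,3) (3,1) (3,2) (3,3)] -> total=10

Answer: 10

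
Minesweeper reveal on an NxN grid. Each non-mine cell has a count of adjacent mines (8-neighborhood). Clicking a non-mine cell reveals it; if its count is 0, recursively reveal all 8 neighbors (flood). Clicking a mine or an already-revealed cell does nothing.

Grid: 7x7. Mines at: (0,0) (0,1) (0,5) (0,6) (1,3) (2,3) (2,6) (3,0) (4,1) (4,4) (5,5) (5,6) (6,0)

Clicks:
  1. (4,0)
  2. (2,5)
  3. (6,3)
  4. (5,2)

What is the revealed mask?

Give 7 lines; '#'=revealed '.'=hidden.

Click 1 (4,0) count=2: revealed 1 new [(4,0)] -> total=1
Click 2 (2,5) count=1: revealed 1 new [(2,5)] -> total=2
Click 3 (6,3) count=0: revealed 8 new [(5,1) (5,2) (5,3) (5,4) (6,1) (6,2) (6,3) (6,4)] -> total=10
Click 4 (5,2) count=1: revealed 0 new [(none)] -> total=10

Answer: .......
.......
.....#.
.......
#......
.####..
.####..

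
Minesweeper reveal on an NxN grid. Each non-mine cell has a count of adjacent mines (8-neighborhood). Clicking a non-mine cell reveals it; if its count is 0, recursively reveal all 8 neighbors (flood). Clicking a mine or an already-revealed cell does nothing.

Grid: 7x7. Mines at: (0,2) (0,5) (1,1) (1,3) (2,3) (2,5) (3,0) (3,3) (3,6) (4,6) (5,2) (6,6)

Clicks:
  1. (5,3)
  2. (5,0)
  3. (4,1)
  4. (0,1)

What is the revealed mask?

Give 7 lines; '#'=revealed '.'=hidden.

Answer: .#.....
.......
.......
.......
##.....
##.#...
##.....

Derivation:
Click 1 (5,3) count=1: revealed 1 new [(5,3)] -> total=1
Click 2 (5,0) count=0: revealed 6 new [(4,0) (4,1) (5,0) (5,1) (6,0) (6,1)] -> total=7
Click 3 (4,1) count=2: revealed 0 new [(none)] -> total=7
Click 4 (0,1) count=2: revealed 1 new [(0,1)] -> total=8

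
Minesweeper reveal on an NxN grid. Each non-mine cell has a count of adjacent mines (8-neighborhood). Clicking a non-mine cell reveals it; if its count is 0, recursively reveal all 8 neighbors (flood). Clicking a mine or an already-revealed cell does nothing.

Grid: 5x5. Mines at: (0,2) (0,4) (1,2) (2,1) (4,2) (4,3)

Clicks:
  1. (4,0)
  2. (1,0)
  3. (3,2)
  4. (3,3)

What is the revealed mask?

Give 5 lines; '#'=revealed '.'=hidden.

Answer: .....
#....
.....
####.
##...

Derivation:
Click 1 (4,0) count=0: revealed 4 new [(3,0) (3,1) (4,0) (4,1)] -> total=4
Click 2 (1,0) count=1: revealed 1 new [(1,0)] -> total=5
Click 3 (3,2) count=3: revealed 1 new [(3,2)] -> total=6
Click 4 (3,3) count=2: revealed 1 new [(3,3)] -> total=7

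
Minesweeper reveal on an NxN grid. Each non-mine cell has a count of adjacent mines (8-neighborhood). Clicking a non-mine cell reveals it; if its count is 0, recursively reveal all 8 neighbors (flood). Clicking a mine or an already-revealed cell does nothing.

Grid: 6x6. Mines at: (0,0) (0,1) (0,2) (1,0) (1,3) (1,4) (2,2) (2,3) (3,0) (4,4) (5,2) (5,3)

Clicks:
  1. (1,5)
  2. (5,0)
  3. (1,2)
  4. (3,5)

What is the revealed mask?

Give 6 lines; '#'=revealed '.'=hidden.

Answer: ......
..#..#
......
.....#
##....
##....

Derivation:
Click 1 (1,5) count=1: revealed 1 new [(1,5)] -> total=1
Click 2 (5,0) count=0: revealed 4 new [(4,0) (4,1) (5,0) (5,1)] -> total=5
Click 3 (1,2) count=5: revealed 1 new [(1,2)] -> total=6
Click 4 (3,5) count=1: revealed 1 new [(3,5)] -> total=7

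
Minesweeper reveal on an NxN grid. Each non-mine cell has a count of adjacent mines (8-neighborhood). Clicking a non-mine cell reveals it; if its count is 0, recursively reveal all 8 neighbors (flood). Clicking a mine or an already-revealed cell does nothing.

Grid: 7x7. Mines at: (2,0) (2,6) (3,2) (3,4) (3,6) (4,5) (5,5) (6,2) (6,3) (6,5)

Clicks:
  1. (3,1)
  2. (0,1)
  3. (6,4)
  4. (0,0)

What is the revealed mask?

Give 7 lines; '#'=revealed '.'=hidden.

Click 1 (3,1) count=2: revealed 1 new [(3,1)] -> total=1
Click 2 (0,1) count=0: revealed 19 new [(0,0) (0,1) (0,2) (0,3) (0,4) (0,5) (0,6) (1,0) (1,1) (1,2) (1,3) (1,4) (1,5) (1,6) (2,1) (2,2) (2,3) (2,4) (2,5)] -> total=20
Click 3 (6,4) count=3: revealed 1 new [(6,4)] -> total=21
Click 4 (0,0) count=0: revealed 0 new [(none)] -> total=21

Answer: #######
#######
.#####.
.#.....
.......
.......
....#..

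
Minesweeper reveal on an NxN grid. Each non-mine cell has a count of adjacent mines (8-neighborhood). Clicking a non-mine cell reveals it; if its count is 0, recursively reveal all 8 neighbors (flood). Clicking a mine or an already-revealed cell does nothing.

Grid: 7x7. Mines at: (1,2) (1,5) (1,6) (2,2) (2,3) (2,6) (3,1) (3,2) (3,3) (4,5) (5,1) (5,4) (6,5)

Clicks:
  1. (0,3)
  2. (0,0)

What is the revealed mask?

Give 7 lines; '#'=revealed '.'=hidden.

Click 1 (0,3) count=1: revealed 1 new [(0,3)] -> total=1
Click 2 (0,0) count=0: revealed 6 new [(0,0) (0,1) (1,0) (1,1) (2,0) (2,1)] -> total=7

Answer: ##.#...
##.....
##.....
.......
.......
.......
.......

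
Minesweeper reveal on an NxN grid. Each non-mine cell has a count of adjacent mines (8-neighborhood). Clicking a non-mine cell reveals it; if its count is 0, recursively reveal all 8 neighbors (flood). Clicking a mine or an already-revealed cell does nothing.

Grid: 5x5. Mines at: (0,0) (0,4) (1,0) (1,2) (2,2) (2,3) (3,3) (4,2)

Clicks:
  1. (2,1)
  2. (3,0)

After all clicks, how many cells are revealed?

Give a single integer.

Click 1 (2,1) count=3: revealed 1 new [(2,1)] -> total=1
Click 2 (3,0) count=0: revealed 5 new [(2,0) (3,0) (3,1) (4,0) (4,1)] -> total=6

Answer: 6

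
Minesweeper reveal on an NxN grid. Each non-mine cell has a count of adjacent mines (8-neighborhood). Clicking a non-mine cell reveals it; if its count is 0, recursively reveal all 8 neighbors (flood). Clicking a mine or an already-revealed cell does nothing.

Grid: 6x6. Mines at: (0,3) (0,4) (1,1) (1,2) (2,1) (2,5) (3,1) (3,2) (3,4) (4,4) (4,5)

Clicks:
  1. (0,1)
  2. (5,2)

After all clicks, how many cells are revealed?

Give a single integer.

Answer: 9

Derivation:
Click 1 (0,1) count=2: revealed 1 new [(0,1)] -> total=1
Click 2 (5,2) count=0: revealed 8 new [(4,0) (4,1) (4,2) (4,3) (5,0) (5,1) (5,2) (5,3)] -> total=9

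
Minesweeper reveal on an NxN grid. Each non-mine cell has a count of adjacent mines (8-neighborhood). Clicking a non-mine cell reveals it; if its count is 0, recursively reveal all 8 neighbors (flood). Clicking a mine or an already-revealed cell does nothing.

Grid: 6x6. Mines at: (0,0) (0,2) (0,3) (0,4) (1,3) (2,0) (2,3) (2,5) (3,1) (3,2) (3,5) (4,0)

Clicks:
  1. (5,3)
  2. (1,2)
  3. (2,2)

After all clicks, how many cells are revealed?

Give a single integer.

Answer: 12

Derivation:
Click 1 (5,3) count=0: revealed 10 new [(4,1) (4,2) (4,3) (4,4) (4,5) (5,1) (5,2) (5,3) (5,4) (5,5)] -> total=10
Click 2 (1,2) count=4: revealed 1 new [(1,2)] -> total=11
Click 3 (2,2) count=4: revealed 1 new [(2,2)] -> total=12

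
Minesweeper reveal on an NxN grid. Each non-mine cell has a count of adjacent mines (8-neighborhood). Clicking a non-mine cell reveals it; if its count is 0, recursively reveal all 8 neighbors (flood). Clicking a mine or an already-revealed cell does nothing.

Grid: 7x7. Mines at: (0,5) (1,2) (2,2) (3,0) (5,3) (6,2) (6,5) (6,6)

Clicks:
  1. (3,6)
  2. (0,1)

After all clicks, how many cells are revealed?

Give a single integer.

Answer: 20

Derivation:
Click 1 (3,6) count=0: revealed 19 new [(1,3) (1,4) (1,5) (1,6) (2,3) (2,4) (2,5) (2,6) (3,3) (3,4) (3,5) (3,6) (4,3) (4,4) (4,5) (4,6) (5,4) (5,5) (5,6)] -> total=19
Click 2 (0,1) count=1: revealed 1 new [(0,1)] -> total=20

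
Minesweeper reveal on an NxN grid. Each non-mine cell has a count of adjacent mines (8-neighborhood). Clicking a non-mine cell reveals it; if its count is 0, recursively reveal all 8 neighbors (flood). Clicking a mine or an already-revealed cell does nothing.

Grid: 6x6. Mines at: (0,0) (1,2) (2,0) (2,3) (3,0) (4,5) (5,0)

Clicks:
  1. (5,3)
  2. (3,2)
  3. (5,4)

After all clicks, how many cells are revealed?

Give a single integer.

Click 1 (5,3) count=0: revealed 12 new [(3,1) (3,2) (3,3) (3,4) (4,1) (4,2) (4,3) (4,4) (5,1) (5,2) (5,3) (5,4)] -> total=12
Click 2 (3,2) count=1: revealed 0 new [(none)] -> total=12
Click 3 (5,4) count=1: revealed 0 new [(none)] -> total=12

Answer: 12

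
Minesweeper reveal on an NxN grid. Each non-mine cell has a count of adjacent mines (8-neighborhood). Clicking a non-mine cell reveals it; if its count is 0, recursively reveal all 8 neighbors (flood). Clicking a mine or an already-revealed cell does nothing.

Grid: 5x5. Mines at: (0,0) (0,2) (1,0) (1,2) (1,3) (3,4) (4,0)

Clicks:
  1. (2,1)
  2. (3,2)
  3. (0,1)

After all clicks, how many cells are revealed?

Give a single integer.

Click 1 (2,1) count=2: revealed 1 new [(2,1)] -> total=1
Click 2 (3,2) count=0: revealed 8 new [(2,2) (2,3) (3,1) (3,2) (3,3) (4,1) (4,2) (4,3)] -> total=9
Click 3 (0,1) count=4: revealed 1 new [(0,1)] -> total=10

Answer: 10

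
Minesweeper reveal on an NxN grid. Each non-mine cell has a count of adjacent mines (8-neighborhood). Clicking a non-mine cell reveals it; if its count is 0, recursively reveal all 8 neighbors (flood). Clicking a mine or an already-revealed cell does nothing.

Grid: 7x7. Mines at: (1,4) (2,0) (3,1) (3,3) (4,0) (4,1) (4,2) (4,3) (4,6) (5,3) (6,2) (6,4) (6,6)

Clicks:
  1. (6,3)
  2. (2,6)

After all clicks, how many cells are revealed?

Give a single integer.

Answer: 9

Derivation:
Click 1 (6,3) count=3: revealed 1 new [(6,3)] -> total=1
Click 2 (2,6) count=0: revealed 8 new [(0,5) (0,6) (1,5) (1,6) (2,5) (2,6) (3,5) (3,6)] -> total=9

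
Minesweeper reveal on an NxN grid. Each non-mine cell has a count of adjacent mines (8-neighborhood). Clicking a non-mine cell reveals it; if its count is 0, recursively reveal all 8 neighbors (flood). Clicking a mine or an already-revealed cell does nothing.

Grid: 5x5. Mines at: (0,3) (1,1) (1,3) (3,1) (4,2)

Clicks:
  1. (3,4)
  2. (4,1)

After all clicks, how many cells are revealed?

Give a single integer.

Answer: 7

Derivation:
Click 1 (3,4) count=0: revealed 6 new [(2,3) (2,4) (3,3) (3,4) (4,3) (4,4)] -> total=6
Click 2 (4,1) count=2: revealed 1 new [(4,1)] -> total=7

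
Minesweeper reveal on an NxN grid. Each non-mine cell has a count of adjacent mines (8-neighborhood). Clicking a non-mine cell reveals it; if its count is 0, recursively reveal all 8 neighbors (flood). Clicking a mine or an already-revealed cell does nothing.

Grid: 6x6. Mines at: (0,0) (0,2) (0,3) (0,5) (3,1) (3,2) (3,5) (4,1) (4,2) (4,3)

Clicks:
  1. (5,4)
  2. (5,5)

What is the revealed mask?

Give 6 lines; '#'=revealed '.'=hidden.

Answer: ......
......
......
......
....##
....##

Derivation:
Click 1 (5,4) count=1: revealed 1 new [(5,4)] -> total=1
Click 2 (5,5) count=0: revealed 3 new [(4,4) (4,5) (5,5)] -> total=4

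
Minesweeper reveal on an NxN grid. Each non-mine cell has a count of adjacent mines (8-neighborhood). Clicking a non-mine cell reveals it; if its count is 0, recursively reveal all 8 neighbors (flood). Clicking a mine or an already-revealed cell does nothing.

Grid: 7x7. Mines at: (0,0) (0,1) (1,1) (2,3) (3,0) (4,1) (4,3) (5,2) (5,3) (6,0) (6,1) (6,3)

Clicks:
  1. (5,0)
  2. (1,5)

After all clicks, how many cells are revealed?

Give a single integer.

Answer: 26

Derivation:
Click 1 (5,0) count=3: revealed 1 new [(5,0)] -> total=1
Click 2 (1,5) count=0: revealed 25 new [(0,2) (0,3) (0,4) (0,5) (0,6) (1,2) (1,3) (1,4) (1,5) (1,6) (2,4) (2,5) (2,6) (3,4) (3,5) (3,6) (4,4) (4,5) (4,6) (5,4) (5,5) (5,6) (6,4) (6,5) (6,6)] -> total=26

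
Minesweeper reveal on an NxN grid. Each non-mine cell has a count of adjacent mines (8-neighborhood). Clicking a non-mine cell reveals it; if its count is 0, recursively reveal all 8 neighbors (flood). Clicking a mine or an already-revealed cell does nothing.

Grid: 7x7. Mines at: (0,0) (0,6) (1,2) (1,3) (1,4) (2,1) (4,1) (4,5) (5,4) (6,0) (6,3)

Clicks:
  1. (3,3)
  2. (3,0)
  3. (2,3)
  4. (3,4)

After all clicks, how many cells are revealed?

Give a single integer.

Click 1 (3,3) count=0: revealed 9 new [(2,2) (2,3) (2,4) (3,2) (3,3) (3,4) (4,2) (4,3) (4,4)] -> total=9
Click 2 (3,0) count=2: revealed 1 new [(3,0)] -> total=10
Click 3 (2,3) count=3: revealed 0 new [(none)] -> total=10
Click 4 (3,4) count=1: revealed 0 new [(none)] -> total=10

Answer: 10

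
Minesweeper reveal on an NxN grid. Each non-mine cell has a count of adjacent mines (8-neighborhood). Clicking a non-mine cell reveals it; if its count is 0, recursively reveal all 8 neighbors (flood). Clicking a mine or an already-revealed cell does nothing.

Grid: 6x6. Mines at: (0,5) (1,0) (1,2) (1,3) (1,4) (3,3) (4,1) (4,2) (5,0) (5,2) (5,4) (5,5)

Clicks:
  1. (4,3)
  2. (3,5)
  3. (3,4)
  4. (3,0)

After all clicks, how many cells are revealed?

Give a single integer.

Click 1 (4,3) count=4: revealed 1 new [(4,3)] -> total=1
Click 2 (3,5) count=0: revealed 6 new [(2,4) (2,5) (3,4) (3,5) (4,4) (4,5)] -> total=7
Click 3 (3,4) count=1: revealed 0 new [(none)] -> total=7
Click 4 (3,0) count=1: revealed 1 new [(3,0)] -> total=8

Answer: 8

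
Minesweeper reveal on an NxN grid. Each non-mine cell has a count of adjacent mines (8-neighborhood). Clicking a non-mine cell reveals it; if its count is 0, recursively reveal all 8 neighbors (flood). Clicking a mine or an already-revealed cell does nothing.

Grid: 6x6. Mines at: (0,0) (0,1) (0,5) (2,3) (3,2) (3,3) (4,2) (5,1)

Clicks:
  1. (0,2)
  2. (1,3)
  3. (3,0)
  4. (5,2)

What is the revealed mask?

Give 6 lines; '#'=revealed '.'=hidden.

Answer: ..#...
##.#..
##....
##....
##....
..#...

Derivation:
Click 1 (0,2) count=1: revealed 1 new [(0,2)] -> total=1
Click 2 (1,3) count=1: revealed 1 new [(1,3)] -> total=2
Click 3 (3,0) count=0: revealed 8 new [(1,0) (1,1) (2,0) (2,1) (3,0) (3,1) (4,0) (4,1)] -> total=10
Click 4 (5,2) count=2: revealed 1 new [(5,2)] -> total=11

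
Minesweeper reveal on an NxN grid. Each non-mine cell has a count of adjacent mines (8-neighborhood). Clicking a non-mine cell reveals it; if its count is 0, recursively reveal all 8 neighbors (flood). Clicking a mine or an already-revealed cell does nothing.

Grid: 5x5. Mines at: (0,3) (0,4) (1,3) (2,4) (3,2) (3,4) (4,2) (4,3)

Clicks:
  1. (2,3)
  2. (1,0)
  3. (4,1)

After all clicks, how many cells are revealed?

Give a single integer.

Click 1 (2,3) count=4: revealed 1 new [(2,3)] -> total=1
Click 2 (1,0) count=0: revealed 13 new [(0,0) (0,1) (0,2) (1,0) (1,1) (1,2) (2,0) (2,1) (2,2) (3,0) (3,1) (4,0) (4,1)] -> total=14
Click 3 (4,1) count=2: revealed 0 new [(none)] -> total=14

Answer: 14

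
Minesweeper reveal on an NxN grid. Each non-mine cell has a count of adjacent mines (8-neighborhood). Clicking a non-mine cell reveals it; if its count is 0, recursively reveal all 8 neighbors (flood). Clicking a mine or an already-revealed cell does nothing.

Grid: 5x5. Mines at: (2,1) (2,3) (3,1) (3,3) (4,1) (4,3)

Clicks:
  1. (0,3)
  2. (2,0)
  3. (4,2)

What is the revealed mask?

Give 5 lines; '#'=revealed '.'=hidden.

Click 1 (0,3) count=0: revealed 10 new [(0,0) (0,1) (0,2) (0,3) (0,4) (1,0) (1,1) (1,2) (1,3) (1,4)] -> total=10
Click 2 (2,0) count=2: revealed 1 new [(2,0)] -> total=11
Click 3 (4,2) count=4: revealed 1 new [(4,2)] -> total=12

Answer: #####
#####
#....
.....
..#..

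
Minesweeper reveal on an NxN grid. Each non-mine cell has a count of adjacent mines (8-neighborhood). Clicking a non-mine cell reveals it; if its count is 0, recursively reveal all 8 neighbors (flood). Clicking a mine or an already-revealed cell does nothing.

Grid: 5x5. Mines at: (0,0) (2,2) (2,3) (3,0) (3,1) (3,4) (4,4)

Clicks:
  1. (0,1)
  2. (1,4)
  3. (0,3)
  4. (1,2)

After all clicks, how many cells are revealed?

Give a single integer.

Answer: 8

Derivation:
Click 1 (0,1) count=1: revealed 1 new [(0,1)] -> total=1
Click 2 (1,4) count=1: revealed 1 new [(1,4)] -> total=2
Click 3 (0,3) count=0: revealed 6 new [(0,2) (0,3) (0,4) (1,1) (1,2) (1,3)] -> total=8
Click 4 (1,2) count=2: revealed 0 new [(none)] -> total=8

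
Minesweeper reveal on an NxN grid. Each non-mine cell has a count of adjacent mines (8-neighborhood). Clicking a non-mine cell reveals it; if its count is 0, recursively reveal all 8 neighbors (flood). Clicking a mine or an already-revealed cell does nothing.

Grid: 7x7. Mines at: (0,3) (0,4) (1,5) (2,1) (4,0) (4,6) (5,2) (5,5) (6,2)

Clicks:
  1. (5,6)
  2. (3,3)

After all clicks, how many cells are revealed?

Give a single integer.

Answer: 16

Derivation:
Click 1 (5,6) count=2: revealed 1 new [(5,6)] -> total=1
Click 2 (3,3) count=0: revealed 15 new [(1,2) (1,3) (1,4) (2,2) (2,3) (2,4) (2,5) (3,2) (3,3) (3,4) (3,5) (4,2) (4,3) (4,4) (4,5)] -> total=16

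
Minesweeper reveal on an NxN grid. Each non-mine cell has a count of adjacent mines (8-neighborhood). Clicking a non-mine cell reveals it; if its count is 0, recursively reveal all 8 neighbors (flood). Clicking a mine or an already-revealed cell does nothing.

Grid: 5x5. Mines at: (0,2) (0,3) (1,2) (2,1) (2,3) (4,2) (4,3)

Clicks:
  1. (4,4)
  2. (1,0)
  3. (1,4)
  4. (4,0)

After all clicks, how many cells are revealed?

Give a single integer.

Click 1 (4,4) count=1: revealed 1 new [(4,4)] -> total=1
Click 2 (1,0) count=1: revealed 1 new [(1,0)] -> total=2
Click 3 (1,4) count=2: revealed 1 new [(1,4)] -> total=3
Click 4 (4,0) count=0: revealed 4 new [(3,0) (3,1) (4,0) (4,1)] -> total=7

Answer: 7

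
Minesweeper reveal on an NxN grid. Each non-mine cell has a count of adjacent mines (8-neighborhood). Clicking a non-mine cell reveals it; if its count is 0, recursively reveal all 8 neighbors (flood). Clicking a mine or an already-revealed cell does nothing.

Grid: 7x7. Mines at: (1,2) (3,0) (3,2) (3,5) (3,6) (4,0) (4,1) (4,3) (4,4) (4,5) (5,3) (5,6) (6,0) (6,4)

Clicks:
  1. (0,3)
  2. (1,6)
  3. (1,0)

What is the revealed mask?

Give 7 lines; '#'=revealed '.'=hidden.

Click 1 (0,3) count=1: revealed 1 new [(0,3)] -> total=1
Click 2 (1,6) count=0: revealed 11 new [(0,4) (0,5) (0,6) (1,3) (1,4) (1,5) (1,6) (2,3) (2,4) (2,5) (2,6)] -> total=12
Click 3 (1,0) count=0: revealed 6 new [(0,0) (0,1) (1,0) (1,1) (2,0) (2,1)] -> total=18

Answer: ##.####
##.####
##.####
.......
.......
.......
.......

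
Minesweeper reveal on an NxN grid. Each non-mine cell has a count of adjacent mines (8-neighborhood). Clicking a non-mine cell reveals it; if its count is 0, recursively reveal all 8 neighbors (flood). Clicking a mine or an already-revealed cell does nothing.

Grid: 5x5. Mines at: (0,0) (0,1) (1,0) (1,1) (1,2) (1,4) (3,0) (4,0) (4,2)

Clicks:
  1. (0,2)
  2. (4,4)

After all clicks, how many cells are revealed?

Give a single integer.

Click 1 (0,2) count=3: revealed 1 new [(0,2)] -> total=1
Click 2 (4,4) count=0: revealed 6 new [(2,3) (2,4) (3,3) (3,4) (4,3) (4,4)] -> total=7

Answer: 7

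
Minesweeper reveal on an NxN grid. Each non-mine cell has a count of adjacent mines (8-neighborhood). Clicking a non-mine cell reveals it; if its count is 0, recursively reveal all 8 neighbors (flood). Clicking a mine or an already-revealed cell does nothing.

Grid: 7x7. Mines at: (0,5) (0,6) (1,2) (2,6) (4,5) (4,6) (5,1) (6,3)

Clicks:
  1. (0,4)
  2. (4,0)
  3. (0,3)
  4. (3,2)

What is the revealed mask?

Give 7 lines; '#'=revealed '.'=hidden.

Answer: ##.##..
##.###.
######.
######.
#####..
..###..
.......

Derivation:
Click 1 (0,4) count=1: revealed 1 new [(0,4)] -> total=1
Click 2 (4,0) count=1: revealed 1 new [(4,0)] -> total=2
Click 3 (0,3) count=1: revealed 1 new [(0,3)] -> total=3
Click 4 (3,2) count=0: revealed 26 new [(0,0) (0,1) (1,0) (1,1) (1,3) (1,4) (1,5) (2,0) (2,1) (2,2) (2,3) (2,4) (2,5) (3,0) (3,1) (3,2) (3,3) (3,4) (3,5) (4,1) (4,2) (4,3) (4,4) (5,2) (5,3) (5,4)] -> total=29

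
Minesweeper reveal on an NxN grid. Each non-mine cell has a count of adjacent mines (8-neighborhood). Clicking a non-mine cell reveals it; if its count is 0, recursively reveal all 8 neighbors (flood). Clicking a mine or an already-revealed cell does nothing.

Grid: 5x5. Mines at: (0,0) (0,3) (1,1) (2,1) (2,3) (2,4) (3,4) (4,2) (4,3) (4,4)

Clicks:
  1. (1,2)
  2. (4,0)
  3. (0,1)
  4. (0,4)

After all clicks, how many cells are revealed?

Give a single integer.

Click 1 (1,2) count=4: revealed 1 new [(1,2)] -> total=1
Click 2 (4,0) count=0: revealed 4 new [(3,0) (3,1) (4,0) (4,1)] -> total=5
Click 3 (0,1) count=2: revealed 1 new [(0,1)] -> total=6
Click 4 (0,4) count=1: revealed 1 new [(0,4)] -> total=7

Answer: 7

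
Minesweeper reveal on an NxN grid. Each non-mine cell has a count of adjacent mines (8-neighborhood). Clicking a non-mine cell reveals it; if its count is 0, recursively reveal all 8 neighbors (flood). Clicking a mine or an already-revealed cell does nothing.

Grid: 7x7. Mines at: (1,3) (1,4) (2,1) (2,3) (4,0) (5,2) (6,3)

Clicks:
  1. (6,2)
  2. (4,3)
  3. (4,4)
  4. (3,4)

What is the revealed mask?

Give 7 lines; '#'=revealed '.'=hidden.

Click 1 (6,2) count=2: revealed 1 new [(6,2)] -> total=1
Click 2 (4,3) count=1: revealed 1 new [(4,3)] -> total=2
Click 3 (4,4) count=0: revealed 21 new [(0,5) (0,6) (1,5) (1,6) (2,4) (2,5) (2,6) (3,3) (3,4) (3,5) (3,6) (4,4) (4,5) (4,6) (5,3) (5,4) (5,5) (5,6) (6,4) (6,5) (6,6)] -> total=23
Click 4 (3,4) count=1: revealed 0 new [(none)] -> total=23

Answer: .....##
.....##
....###
...####
...####
...####
..#.###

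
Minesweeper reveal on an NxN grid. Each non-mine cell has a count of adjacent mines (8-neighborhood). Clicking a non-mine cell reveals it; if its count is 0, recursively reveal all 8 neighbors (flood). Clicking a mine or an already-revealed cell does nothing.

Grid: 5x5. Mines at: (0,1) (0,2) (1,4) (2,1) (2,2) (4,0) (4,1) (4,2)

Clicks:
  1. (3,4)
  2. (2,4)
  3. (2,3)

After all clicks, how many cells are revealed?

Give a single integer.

Answer: 6

Derivation:
Click 1 (3,4) count=0: revealed 6 new [(2,3) (2,4) (3,3) (3,4) (4,3) (4,4)] -> total=6
Click 2 (2,4) count=1: revealed 0 new [(none)] -> total=6
Click 3 (2,3) count=2: revealed 0 new [(none)] -> total=6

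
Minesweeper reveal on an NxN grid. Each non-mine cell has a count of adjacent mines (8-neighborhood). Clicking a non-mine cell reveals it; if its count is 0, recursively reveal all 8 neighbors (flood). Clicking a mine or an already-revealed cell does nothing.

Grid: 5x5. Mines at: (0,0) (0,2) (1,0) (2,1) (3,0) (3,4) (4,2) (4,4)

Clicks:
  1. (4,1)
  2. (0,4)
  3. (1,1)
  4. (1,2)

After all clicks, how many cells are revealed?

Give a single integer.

Answer: 9

Derivation:
Click 1 (4,1) count=2: revealed 1 new [(4,1)] -> total=1
Click 2 (0,4) count=0: revealed 6 new [(0,3) (0,4) (1,3) (1,4) (2,3) (2,4)] -> total=7
Click 3 (1,1) count=4: revealed 1 new [(1,1)] -> total=8
Click 4 (1,2) count=2: revealed 1 new [(1,2)] -> total=9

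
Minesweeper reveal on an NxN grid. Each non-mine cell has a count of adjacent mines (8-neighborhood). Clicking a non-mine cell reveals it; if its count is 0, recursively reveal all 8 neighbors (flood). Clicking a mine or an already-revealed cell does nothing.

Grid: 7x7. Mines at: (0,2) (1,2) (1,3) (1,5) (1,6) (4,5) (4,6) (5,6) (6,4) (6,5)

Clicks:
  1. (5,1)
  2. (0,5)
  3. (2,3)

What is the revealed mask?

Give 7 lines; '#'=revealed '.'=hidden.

Answer: ##...#.
##.....
#####..
#####..
#####..
#####..
####...

Derivation:
Click 1 (5,1) count=0: revealed 28 new [(0,0) (0,1) (1,0) (1,1) (2,0) (2,1) (2,2) (2,3) (2,4) (3,0) (3,1) (3,2) (3,3) (3,4) (4,0) (4,1) (4,2) (4,3) (4,4) (5,0) (5,1) (5,2) (5,3) (5,4) (6,0) (6,1) (6,2) (6,3)] -> total=28
Click 2 (0,5) count=2: revealed 1 new [(0,5)] -> total=29
Click 3 (2,3) count=2: revealed 0 new [(none)] -> total=29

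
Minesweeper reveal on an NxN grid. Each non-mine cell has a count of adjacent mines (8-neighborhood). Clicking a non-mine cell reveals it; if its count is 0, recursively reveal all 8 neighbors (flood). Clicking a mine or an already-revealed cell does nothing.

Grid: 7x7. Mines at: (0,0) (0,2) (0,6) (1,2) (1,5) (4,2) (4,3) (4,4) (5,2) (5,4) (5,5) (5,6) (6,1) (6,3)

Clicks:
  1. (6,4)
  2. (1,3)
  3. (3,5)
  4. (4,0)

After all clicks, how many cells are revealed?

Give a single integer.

Answer: 13

Derivation:
Click 1 (6,4) count=3: revealed 1 new [(6,4)] -> total=1
Click 2 (1,3) count=2: revealed 1 new [(1,3)] -> total=2
Click 3 (3,5) count=1: revealed 1 new [(3,5)] -> total=3
Click 4 (4,0) count=0: revealed 10 new [(1,0) (1,1) (2,0) (2,1) (3,0) (3,1) (4,0) (4,1) (5,0) (5,1)] -> total=13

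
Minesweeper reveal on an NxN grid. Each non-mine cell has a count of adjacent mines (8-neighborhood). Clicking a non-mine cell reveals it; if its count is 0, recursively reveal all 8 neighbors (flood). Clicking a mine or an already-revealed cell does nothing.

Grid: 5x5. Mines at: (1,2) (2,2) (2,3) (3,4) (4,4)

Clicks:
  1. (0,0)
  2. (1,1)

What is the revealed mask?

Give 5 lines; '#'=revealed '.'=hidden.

Click 1 (0,0) count=0: revealed 14 new [(0,0) (0,1) (1,0) (1,1) (2,0) (2,1) (3,0) (3,1) (3,2) (3,3) (4,0) (4,1) (4,2) (4,3)] -> total=14
Click 2 (1,1) count=2: revealed 0 new [(none)] -> total=14

Answer: ##...
##...
##...
####.
####.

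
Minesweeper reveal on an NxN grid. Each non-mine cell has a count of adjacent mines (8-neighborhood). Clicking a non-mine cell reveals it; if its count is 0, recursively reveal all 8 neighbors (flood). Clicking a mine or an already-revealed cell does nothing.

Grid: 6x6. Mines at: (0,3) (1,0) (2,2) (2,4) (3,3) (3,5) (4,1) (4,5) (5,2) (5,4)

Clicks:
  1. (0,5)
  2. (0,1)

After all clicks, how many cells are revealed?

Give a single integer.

Click 1 (0,5) count=0: revealed 4 new [(0,4) (0,5) (1,4) (1,5)] -> total=4
Click 2 (0,1) count=1: revealed 1 new [(0,1)] -> total=5

Answer: 5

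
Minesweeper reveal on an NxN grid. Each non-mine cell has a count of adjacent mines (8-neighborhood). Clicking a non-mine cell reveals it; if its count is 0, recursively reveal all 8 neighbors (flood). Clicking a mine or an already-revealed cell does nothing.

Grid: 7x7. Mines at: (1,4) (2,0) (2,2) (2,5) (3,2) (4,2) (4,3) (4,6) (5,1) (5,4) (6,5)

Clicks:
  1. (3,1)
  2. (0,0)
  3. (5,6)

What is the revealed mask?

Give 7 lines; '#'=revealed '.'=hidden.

Click 1 (3,1) count=4: revealed 1 new [(3,1)] -> total=1
Click 2 (0,0) count=0: revealed 8 new [(0,0) (0,1) (0,2) (0,3) (1,0) (1,1) (1,2) (1,3)] -> total=9
Click 3 (5,6) count=2: revealed 1 new [(5,6)] -> total=10

Answer: ####...
####...
.......
.#.....
.......
......#
.......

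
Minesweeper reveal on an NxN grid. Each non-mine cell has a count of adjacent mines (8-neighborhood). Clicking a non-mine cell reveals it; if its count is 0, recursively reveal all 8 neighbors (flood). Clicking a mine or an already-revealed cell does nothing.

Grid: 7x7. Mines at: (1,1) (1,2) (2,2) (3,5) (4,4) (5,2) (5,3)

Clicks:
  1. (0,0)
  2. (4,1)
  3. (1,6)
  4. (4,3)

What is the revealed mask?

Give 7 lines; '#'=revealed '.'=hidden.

Answer: #..####
...####
...####
.......
.#.#...
.......
.......

Derivation:
Click 1 (0,0) count=1: revealed 1 new [(0,0)] -> total=1
Click 2 (4,1) count=1: revealed 1 new [(4,1)] -> total=2
Click 3 (1,6) count=0: revealed 12 new [(0,3) (0,4) (0,5) (0,6) (1,3) (1,4) (1,5) (1,6) (2,3) (2,4) (2,5) (2,6)] -> total=14
Click 4 (4,3) count=3: revealed 1 new [(4,3)] -> total=15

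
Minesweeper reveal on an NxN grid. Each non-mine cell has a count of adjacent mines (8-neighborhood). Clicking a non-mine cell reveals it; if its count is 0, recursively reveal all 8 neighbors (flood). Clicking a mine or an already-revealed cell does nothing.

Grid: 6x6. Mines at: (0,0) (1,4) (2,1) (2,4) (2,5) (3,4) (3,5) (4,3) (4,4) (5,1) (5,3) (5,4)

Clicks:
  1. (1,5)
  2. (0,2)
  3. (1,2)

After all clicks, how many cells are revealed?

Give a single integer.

Answer: 7

Derivation:
Click 1 (1,5) count=3: revealed 1 new [(1,5)] -> total=1
Click 2 (0,2) count=0: revealed 6 new [(0,1) (0,2) (0,3) (1,1) (1,2) (1,3)] -> total=7
Click 3 (1,2) count=1: revealed 0 new [(none)] -> total=7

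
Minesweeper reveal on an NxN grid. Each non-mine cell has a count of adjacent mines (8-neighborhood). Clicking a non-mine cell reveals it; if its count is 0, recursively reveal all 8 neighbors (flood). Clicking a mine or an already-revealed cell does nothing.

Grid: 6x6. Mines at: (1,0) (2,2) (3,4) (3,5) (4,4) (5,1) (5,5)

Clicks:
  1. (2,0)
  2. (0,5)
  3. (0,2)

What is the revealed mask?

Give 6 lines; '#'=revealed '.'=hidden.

Answer: .#####
.#####
#..###
......
......
......

Derivation:
Click 1 (2,0) count=1: revealed 1 new [(2,0)] -> total=1
Click 2 (0,5) count=0: revealed 13 new [(0,1) (0,2) (0,3) (0,4) (0,5) (1,1) (1,2) (1,3) (1,4) (1,5) (2,3) (2,4) (2,5)] -> total=14
Click 3 (0,2) count=0: revealed 0 new [(none)] -> total=14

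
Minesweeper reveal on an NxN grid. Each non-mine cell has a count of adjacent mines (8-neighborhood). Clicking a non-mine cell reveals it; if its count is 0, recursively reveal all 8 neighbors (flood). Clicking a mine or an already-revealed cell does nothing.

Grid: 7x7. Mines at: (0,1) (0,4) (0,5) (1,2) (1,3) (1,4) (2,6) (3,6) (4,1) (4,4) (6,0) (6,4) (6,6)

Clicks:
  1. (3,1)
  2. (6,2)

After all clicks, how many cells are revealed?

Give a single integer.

Click 1 (3,1) count=1: revealed 1 new [(3,1)] -> total=1
Click 2 (6,2) count=0: revealed 6 new [(5,1) (5,2) (5,3) (6,1) (6,2) (6,3)] -> total=7

Answer: 7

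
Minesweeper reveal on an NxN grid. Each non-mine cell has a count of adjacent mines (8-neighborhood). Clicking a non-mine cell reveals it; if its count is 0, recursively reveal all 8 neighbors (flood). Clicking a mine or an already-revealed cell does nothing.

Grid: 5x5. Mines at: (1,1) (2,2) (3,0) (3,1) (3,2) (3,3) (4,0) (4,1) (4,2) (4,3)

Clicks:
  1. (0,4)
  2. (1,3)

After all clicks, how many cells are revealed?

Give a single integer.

Click 1 (0,4) count=0: revealed 8 new [(0,2) (0,3) (0,4) (1,2) (1,3) (1,4) (2,3) (2,4)] -> total=8
Click 2 (1,3) count=1: revealed 0 new [(none)] -> total=8

Answer: 8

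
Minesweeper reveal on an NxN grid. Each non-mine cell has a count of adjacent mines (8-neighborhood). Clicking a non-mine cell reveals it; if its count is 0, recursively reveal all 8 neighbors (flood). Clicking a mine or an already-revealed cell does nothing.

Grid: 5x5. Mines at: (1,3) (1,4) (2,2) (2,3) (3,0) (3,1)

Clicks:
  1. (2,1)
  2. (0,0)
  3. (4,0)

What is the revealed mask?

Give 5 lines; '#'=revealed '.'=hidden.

Click 1 (2,1) count=3: revealed 1 new [(2,1)] -> total=1
Click 2 (0,0) count=0: revealed 7 new [(0,0) (0,1) (0,2) (1,0) (1,1) (1,2) (2,0)] -> total=8
Click 3 (4,0) count=2: revealed 1 new [(4,0)] -> total=9

Answer: ###..
###..
##...
.....
#....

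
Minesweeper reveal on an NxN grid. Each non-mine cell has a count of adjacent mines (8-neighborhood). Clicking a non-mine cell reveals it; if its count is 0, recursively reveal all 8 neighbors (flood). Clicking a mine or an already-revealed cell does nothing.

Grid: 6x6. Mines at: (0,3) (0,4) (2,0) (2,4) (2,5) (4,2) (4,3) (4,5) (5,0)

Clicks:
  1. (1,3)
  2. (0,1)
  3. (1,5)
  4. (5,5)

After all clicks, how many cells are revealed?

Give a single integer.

Click 1 (1,3) count=3: revealed 1 new [(1,3)] -> total=1
Click 2 (0,1) count=0: revealed 6 new [(0,0) (0,1) (0,2) (1,0) (1,1) (1,2)] -> total=7
Click 3 (1,5) count=3: revealed 1 new [(1,5)] -> total=8
Click 4 (5,5) count=1: revealed 1 new [(5,5)] -> total=9

Answer: 9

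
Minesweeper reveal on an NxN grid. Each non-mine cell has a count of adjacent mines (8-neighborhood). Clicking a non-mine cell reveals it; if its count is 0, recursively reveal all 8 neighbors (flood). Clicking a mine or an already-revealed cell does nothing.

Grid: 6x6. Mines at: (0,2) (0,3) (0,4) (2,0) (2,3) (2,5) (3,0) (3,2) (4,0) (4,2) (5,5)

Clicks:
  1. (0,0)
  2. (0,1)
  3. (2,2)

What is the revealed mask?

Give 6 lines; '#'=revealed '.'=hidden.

Answer: ##....
##....
..#...
......
......
......

Derivation:
Click 1 (0,0) count=0: revealed 4 new [(0,0) (0,1) (1,0) (1,1)] -> total=4
Click 2 (0,1) count=1: revealed 0 new [(none)] -> total=4
Click 3 (2,2) count=2: revealed 1 new [(2,2)] -> total=5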